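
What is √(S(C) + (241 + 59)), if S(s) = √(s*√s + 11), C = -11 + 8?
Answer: √(300 + √(11 - 3*I*√3)) ≈ 17.418 - 0.0219*I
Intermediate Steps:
C = -3
S(s) = √(11 + s^(3/2)) (S(s) = √(s^(3/2) + 11) = √(11 + s^(3/2)))
√(S(C) + (241 + 59)) = √(√(11 + (-3)^(3/2)) + (241 + 59)) = √(√(11 - 3*I*√3) + 300) = √(300 + √(11 - 3*I*√3))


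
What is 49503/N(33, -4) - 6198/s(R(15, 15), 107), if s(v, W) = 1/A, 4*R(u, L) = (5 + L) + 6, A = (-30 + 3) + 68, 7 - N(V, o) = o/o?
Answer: -491735/2 ≈ -2.4587e+5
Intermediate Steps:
N(V, o) = 6 (N(V, o) = 7 - o/o = 7 - 1*1 = 7 - 1 = 6)
A = 41 (A = -27 + 68 = 41)
R(u, L) = 11/4 + L/4 (R(u, L) = ((5 + L) + 6)/4 = (11 + L)/4 = 11/4 + L/4)
s(v, W) = 1/41
49503/N(33, -4) - 6198/s(R(15, 15), 107) = 49503/6 - 6198/1/41 = 49503*(⅙) - 6198*41 = 16501/2 - 254118 = -491735/2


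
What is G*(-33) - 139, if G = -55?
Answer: 1676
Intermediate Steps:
G*(-33) - 139 = -55*(-33) - 139 = 1815 - 139 = 1676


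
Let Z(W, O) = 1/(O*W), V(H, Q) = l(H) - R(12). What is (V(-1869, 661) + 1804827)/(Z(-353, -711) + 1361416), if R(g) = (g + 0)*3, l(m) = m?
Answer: 452502772326/341692271929 ≈ 1.3243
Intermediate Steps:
R(g) = 3*g (R(g) = g*3 = 3*g)
V(H, Q) = -36 + H (V(H, Q) = H - 3*12 = H - 1*36 = H - 36 = -36 + H)
Z(W, O) = 1/(O*W)
(V(-1869, 661) + 1804827)/(Z(-353, -711) + 1361416) = ((-36 - 1869) + 1804827)/(1/(-711*(-353)) + 1361416) = (-1905 + 1804827)/(-1/711*(-1/353) + 1361416) = 1802922/(1/250983 + 1361416) = 1802922/(341692271929/250983) = 1802922*(250983/341692271929) = 452502772326/341692271929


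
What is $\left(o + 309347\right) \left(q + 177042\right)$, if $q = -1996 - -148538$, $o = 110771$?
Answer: $135943462912$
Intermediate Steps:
$q = 146542$ ($q = -1996 + 148538 = 146542$)
$\left(o + 309347\right) \left(q + 177042\right) = \left(110771 + 309347\right) \left(146542 + 177042\right) = 420118 \cdot 323584 = 135943462912$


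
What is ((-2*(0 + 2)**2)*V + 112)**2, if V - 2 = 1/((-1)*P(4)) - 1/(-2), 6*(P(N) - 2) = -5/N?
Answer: 17205904/1849 ≈ 9305.5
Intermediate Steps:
P(N) = 2 - 5/(6*N) (P(N) = 2 + (-5/N)/6 = 2 - 5/(6*N))
V = 167/86 (V = 2 + (1/((-1)*(2 - 5/6/4)) - 1/(-2)) = 2 + (-1/(2 - 5/6*1/4) - 1*(-1/2)) = 2 + (-1/(2 - 5/24) + 1/2) = 2 + (-1/43/24 + 1/2) = 2 + (-1*24/43 + 1/2) = 2 + (-24/43 + 1/2) = 2 - 5/86 = 167/86 ≈ 1.9419)
((-2*(0 + 2)**2)*V + 112)**2 = (-2*(0 + 2)**2*(167/86) + 112)**2 = (-2*2**2*(167/86) + 112)**2 = (-2*4*(167/86) + 112)**2 = (-8*167/86 + 112)**2 = (-668/43 + 112)**2 = (4148/43)**2 = 17205904/1849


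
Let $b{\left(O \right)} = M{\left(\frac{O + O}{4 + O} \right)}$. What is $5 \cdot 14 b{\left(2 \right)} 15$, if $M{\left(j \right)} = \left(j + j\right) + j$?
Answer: $2100$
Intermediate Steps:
$M{\left(j \right)} = 3 j$ ($M{\left(j \right)} = 2 j + j = 3 j$)
$b{\left(O \right)} = \frac{6 O}{4 + O}$ ($b{\left(O \right)} = 3 \frac{O + O}{4 + O} = 3 \frac{2 O}{4 + O} = \frac{6 O}{4 + O}$)
$5 \cdot 14 b{\left(2 \right)} 15 = 5 \cdot 14 \cdot 6 \cdot 2 \frac{1}{4 + 2} \cdot 15 = 5 \cdot 14 \cdot 6 \cdot 2 \cdot \frac{1}{6} \cdot 15 = 5 \cdot 14 \cdot 2 \cdot 15 = 5 \cdot 28 \cdot 15 = 5 \cdot 420 = 2100$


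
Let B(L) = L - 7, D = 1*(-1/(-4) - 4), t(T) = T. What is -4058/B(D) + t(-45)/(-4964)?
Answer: 80577583/213452 ≈ 377.50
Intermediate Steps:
D = -15/4 (D = 1*(-1*(-1/4) - 4) = 1*(1/4 - 4) = 1*(-15/4) = -15/4 ≈ -3.7500)
B(L) = -7 + L
-4058/B(D) + t(-45)/(-4964) = -4058/(-7 - 15/4) - 45/(-4964) = -4058/(-43/4) - 45*(-1/4964) = -4058*(-4/43) + 45/4964 = 16232/43 + 45/4964 = 80577583/213452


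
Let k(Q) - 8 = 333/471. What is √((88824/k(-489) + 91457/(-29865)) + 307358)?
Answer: √529276858917154203405/40825455 ≈ 563.52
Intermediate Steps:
k(Q) = 1367/157 (k(Q) = 8 + 333/471 = 8 + 333*(1/471) = 8 + 111/157 = 1367/157)
√((88824/k(-489) + 91457/(-29865)) + 307358) = √((88824/(1367/157) + 91457/(-29865)) + 307358) = √((88824*(157/1367) + 91457*(-1/29865)) + 307358) = √((13945368/1367 - 91457/29865) + 307358) = √(416353393601/40825455 + 307358) = √(12964383591491/40825455) = √529276858917154203405/40825455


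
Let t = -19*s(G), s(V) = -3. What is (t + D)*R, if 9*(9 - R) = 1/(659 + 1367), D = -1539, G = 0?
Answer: -40533935/3039 ≈ -13338.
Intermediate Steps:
t = 57 (t = -19*(-3) = 57)
R = 164105/18234 (R = 9 - 1/(9*(659 + 1367)) = 9 - ⅑/2026 = 9 - ⅑*1/2026 = 9 - 1/18234 = 164105/18234 ≈ 8.9999)
(t + D)*R = (57 - 1539)*(164105/18234) = -1482*164105/18234 = -40533935/3039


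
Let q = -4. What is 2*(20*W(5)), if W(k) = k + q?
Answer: 40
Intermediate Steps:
W(k) = -4 + k (W(k) = k - 4 = -4 + k)
2*(20*W(5)) = 2*(20*(-4 + 5)) = 2*(20*1) = 2*20 = 40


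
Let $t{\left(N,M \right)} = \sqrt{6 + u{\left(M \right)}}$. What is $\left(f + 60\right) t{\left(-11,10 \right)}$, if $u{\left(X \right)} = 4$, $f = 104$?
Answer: $164 \sqrt{10} \approx 518.61$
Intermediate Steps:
$t{\left(N,M \right)} = \sqrt{10}$ ($t{\left(N,M \right)} = \sqrt{6 + 4} = \sqrt{10}$)
$\left(f + 60\right) t{\left(-11,10 \right)} = \left(104 + 60\right) \sqrt{10} = 164 \sqrt{10}$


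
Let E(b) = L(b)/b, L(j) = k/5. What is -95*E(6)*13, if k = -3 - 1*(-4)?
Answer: -247/6 ≈ -41.167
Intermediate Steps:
k = 1 (k = -3 + 4 = 1)
L(j) = ⅕ (L(j) = 1/5 = 1*(⅕) = ⅕)
E(b) = 1/(5*b)
-95*E(6)*13 = -19/6*13 = -247/6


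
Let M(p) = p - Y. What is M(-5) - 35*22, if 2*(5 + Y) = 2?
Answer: -771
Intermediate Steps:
Y = -4 (Y = -5 + (½)*2 = -5 + 1 = -4)
M(p) = 4 + p (M(p) = p - 1*(-4) = p + 4 = 4 + p)
M(-5) - 35*22 = (4 - 5) - 35*22 = -1 - 770 = -771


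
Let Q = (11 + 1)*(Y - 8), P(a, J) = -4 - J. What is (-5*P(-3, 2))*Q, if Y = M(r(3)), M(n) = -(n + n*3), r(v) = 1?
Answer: -4320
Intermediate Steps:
M(n) = -4*n (M(n) = -(n + 3*n) = -4*n)
Y = -4 (Y = -4*1 = -4)
Q = -144 (Q = (11 + 1)*(-4 - 8) = 12*(-12) = -144)
(-5*P(-3, 2))*Q = -5*(-4 - 1*2)*(-144) = -5*(-4 - 2)*(-144) = -5*(-6)*(-144) = 30*(-144) = -4320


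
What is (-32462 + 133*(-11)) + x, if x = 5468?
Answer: -28457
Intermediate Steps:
(-32462 + 133*(-11)) + x = (-32462 + 133*(-11)) + 5468 = (-32462 - 1463) + 5468 = -33925 + 5468 = -28457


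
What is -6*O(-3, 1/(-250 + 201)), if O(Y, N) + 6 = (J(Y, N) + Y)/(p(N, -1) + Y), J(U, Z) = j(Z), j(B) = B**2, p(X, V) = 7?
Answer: 97239/2401 ≈ 40.499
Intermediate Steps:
J(U, Z) = Z**2
O(Y, N) = -6 + (Y + N**2)/(7 + Y) (O(Y, N) = -6 + (N**2 + Y)/(7 + Y) = -6 + (Y + N**2)/(7 + Y))
-6*O(-3, 1/(-250 + 201)) = -6*(-42 + (1/(-250 + 201))**2 - 5*(-3))/(7 - 3) = -6*(-42 + (1/(-49))**2 + 15)/4 = -3*(-42 + (-1/49)**2 + 15)/2 = -3*(-42 + 1/2401 + 15)/2 = -3*(-64826)/(2*2401) = -6*(-32413/4802) = 97239/2401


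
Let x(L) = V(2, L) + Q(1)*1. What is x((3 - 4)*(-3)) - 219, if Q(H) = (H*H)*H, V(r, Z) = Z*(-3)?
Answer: -227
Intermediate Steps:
V(r, Z) = -3*Z
Q(H) = H³ (Q(H) = H²*H = H³)
x(L) = 1 - 3*L (x(L) = -3*L + 1³*1 = -3*L + 1*1 = -3*L + 1 = 1 - 3*L)
x((3 - 4)*(-3)) - 219 = (1 - 3*(3 - 4)*(-3)) - 219 = (1 - (-3)*(-3)) - 219 = (1 - 3*3) - 219 = (1 - 9) - 219 = -8 - 219 = -227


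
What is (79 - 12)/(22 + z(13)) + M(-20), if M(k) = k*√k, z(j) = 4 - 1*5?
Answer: 67/21 - 40*I*√5 ≈ 3.1905 - 89.443*I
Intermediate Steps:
z(j) = -1 (z(j) = 4 - 5 = -1)
M(k) = k^(3/2)
(79 - 12)/(22 + z(13)) + M(-20) = (79 - 12)/(22 - 1) + (-20)^(3/2) = 67/21 - 40*I*√5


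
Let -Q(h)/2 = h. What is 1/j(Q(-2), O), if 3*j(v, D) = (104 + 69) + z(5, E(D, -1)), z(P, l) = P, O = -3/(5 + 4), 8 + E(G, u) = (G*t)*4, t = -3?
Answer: 3/178 ≈ 0.016854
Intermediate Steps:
Q(h) = -2*h
E(G, u) = -8 - 12*G (E(G, u) = -8 + (G*(-3))*4 = -8 - 3*G*4 = -8 - 12*G)
O = -⅓ (O = -3/9 = -3*⅑ = -⅓ ≈ -0.33333)
j(v, D) = 178/3 (j(v, D) = ((104 + 69) + 5)/3 = (173 + 5)/3 = (⅓)*178 = 178/3)
1/j(Q(-2), O) = 1/(178/3) = 3/178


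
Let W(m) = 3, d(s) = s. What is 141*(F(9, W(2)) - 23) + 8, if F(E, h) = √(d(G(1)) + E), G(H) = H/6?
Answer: -3235 + 47*√330/2 ≈ -2808.1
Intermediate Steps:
G(H) = H/6 (G(H) = H*(⅙) = H/6)
F(E, h) = √(⅙ + E) (F(E, h) = √((⅙)*1 + E) = √(⅙ + E))
141*(F(9, W(2)) - 23) + 8 = 141*(√(6 + 36*9)/6 - 23) + 8 = 141*(√(6 + 324)/6 - 23) + 8 = 141*(√330/6 - 23) + 8 = 141*(-23 + √330/6) + 8 = (-3243 + 47*√330/2) + 8 = -3235 + 47*√330/2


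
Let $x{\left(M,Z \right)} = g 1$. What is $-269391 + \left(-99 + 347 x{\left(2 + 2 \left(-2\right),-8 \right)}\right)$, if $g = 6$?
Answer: $-267408$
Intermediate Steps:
$x{\left(M,Z \right)} = 6$ ($x{\left(M,Z \right)} = 6 \cdot 1 = 6$)
$-269391 + \left(-99 + 347 x{\left(2 + 2 \left(-2\right),-8 \right)}\right) = -269391 + \left(-99 + 347 \cdot 6\right) = -269391 + \left(-99 + 2082\right) = -269391 + 1983 = -267408$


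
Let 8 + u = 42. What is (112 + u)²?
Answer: 21316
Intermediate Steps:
u = 34 (u = -8 + 42 = 34)
(112 + u)² = (112 + 34)² = 146² = 21316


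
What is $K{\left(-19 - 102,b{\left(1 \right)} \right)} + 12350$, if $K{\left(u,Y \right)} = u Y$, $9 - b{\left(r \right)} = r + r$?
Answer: $11503$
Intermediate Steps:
$b{\left(r \right)} = 9 - 2 r$ ($b{\left(r \right)} = 9 - \left(r + r\right) = 9 - 2 r$)
$K{\left(u,Y \right)} = Y u$
$K{\left(-19 - 102,b{\left(1 \right)} \right)} + 12350 = \left(9 - 2\right) \left(-19 - 102\right) + 12350 = 7 \left(-121\right) + 12350 = -847 + 12350 = 11503$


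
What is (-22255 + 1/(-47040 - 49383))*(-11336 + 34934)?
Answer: -16879601149956/32141 ≈ -5.2517e+8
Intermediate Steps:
(-22255 + 1/(-47040 - 49383))*(-11336 + 34934) = (-22255 + 1/(-96423))*23598 = (-22255 - 1/96423)*23598 = -2145893866/96423*23598 = -16879601149956/32141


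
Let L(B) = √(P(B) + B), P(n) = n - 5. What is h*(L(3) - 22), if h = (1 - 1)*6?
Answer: 0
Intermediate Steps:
h = 0 (h = 0*6 = 0)
P(n) = -5 + n
L(B) = √(-5 + 2*B) (L(B) = √((-5 + B) + B) = √(-5 + 2*B))
h*(L(3) - 22) = 0*(√(-5 + 2*3) - 22) = 0*(√(-5 + 6) - 22) = 0*(√1 - 22) = 0*(1 - 22) = 0*(-21) = 0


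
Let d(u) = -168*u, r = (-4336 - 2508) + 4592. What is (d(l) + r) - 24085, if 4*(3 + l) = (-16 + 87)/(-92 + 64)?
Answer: -51453/2 ≈ -25727.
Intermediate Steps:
r = -2252 (r = -6844 + 4592 = -2252)
l = -407/112 (l = -3 + ((-16 + 87)/(-92 + 64))/4 = -3 + (71/(-28))/4 = -3 + (71*(-1/28))/4 = -3 + (1/4)*(-71/28) = -3 - 71/112 = -407/112 ≈ -3.6339)
(d(l) + r) - 24085 = (-168*(-407/112) - 2252) - 24085 = (1221/2 - 2252) - 24085 = -3283/2 - 24085 = -51453/2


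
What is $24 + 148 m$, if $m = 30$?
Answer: $4464$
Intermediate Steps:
$24 + 148 m = 24 + 148 \cdot 30 = 24 + 4440 = 4464$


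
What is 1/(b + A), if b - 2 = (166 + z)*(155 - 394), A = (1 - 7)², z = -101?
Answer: -1/15497 ≈ -6.4529e-5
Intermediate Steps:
A = 36 (A = (-6)² = 36)
b = -15533 (b = 2 + (166 - 101)*(155 - 394) = 2 + 65*(-239) = 2 - 15535 = -15533)
1/(b + A) = 1/(-15533 + 36) = 1/(-15497) = -1/15497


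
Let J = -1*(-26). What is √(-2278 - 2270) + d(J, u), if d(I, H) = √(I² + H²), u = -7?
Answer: 5*√29 + 2*I*√1137 ≈ 26.926 + 67.439*I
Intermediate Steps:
J = 26
d(I, H) = √(H² + I²)
√(-2278 - 2270) + d(J, u) = √(-2278 - 2270) + √((-7)² + 26²) = √(-4548) + √(49 + 676) = 2*I*√1137 + √725 = 2*I*√1137 + 5*√29 = 5*√29 + 2*I*√1137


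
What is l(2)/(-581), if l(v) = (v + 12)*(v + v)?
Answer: -8/83 ≈ -0.096385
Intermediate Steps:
l(v) = 2*v*(12 + v) (l(v) = (12 + v)*(2*v) = 2*v*(12 + v))
l(2)/(-581) = (2*2*(12 + 2))/(-581) = (2*2*14)*(-1/581) = 56*(-1/581) = -8/83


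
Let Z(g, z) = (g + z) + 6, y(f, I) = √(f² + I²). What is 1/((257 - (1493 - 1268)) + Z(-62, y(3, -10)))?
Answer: -24/467 - √109/467 ≈ -0.073748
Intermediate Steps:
y(f, I) = √(I² + f²)
Z(g, z) = 6 + g + z
1/((257 - (1493 - 1268)) + Z(-62, y(3, -10))) = 1/((257 - (1493 - 1268)) + (6 - 62 + √((-10)² + 3²))) = 1/((257 - 1*225) + (6 - 62 + √(100 + 9))) = 1/((257 - 225) + (6 - 62 + √109)) = 1/(32 + (-56 + √109)) = 1/(-24 + √109)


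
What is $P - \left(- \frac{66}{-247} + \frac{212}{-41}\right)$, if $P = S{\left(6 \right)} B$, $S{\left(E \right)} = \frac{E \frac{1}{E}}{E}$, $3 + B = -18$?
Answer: $\frac{28427}{20254} \approx 1.4035$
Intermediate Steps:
$B = -21$ ($B = -3 - 18 = -21$)
$S{\left(E \right)} = \frac{1}{E}$ ($S{\left(E \right)} = 1 \frac{1}{E} = \frac{1}{E}$)
$P = - \frac{7}{2}$ ($P = \frac{1}{6} \left(-21\right) = - \frac{7}{2} \approx -3.5$)
$P - \left(- \frac{66}{-247} + \frac{212}{-41}\right) = - \frac{7}{2} - \left(- \frac{66}{-247} + \frac{212}{-41}\right) = - \frac{7}{2} - \left(\left(-66\right) \left(- \frac{1}{247}\right) + 212 \left(- \frac{1}{41}\right)\right) = - \frac{7}{2} - \left(\frac{66}{247} - \frac{212}{41}\right) = - \frac{7}{2} - - \frac{49658}{10127} = - \frac{7}{2} + \frac{49658}{10127} = \frac{28427}{20254}$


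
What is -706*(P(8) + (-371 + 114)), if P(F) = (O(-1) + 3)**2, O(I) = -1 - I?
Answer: 175088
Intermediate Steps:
P(F) = 9 (P(F) = ((-1 - 1*(-1)) + 3)**2 = ((-1 + 1) + 3)**2 = (0 + 3)**2 = 3**2 = 9)
-706*(P(8) + (-371 + 114)) = -706*(9 + (-371 + 114)) = -706*(9 - 257) = -706*(-248) = 175088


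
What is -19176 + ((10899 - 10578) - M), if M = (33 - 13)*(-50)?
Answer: -17855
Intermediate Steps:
M = -1000 (M = 20*(-50) = -1000)
-19176 + ((10899 - 10578) - M) = -19176 + ((10899 - 10578) - 1*(-1000)) = -19176 + (321 + 1000) = -19176 + 1321 = -17855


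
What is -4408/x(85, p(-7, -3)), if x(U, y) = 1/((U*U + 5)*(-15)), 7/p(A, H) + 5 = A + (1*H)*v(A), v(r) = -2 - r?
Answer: 478047600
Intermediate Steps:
p(A, H) = 7/(-5 + A + H*(-2 - A)) (p(A, H) = 7/(-5 + (A + (1*H)*(-2 - A))) = 7/(-5 + (A + H*(-2 - A))) = 7/(-5 + A + H*(-2 - A)))
x(U, y) = 1/(-75 - 15*U²) (x(U, y) = 1/((U² + 5)*(-15)) = 1/((5 + U²)*(-15)) = 1/(-75 - 15*U²))
-4408/x(85, p(-7, -3)) = -4408/((-1/(75 + 15*85²))) = -4408/((-1/(75 + 15*7225))) = -4408/((-1/(75 + 108375))) = -4408/((-1/108450)) = -4408/((-1*1/108450)) = -4408/(-1/108450) = -4408*(-108450) = 478047600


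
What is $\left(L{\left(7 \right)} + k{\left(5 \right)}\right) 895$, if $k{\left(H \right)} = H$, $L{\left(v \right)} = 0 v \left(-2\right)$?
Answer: $4475$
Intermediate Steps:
$L{\left(v \right)} = 0$ ($L{\left(v \right)} = 0 \left(-2\right) = 0$)
$\left(L{\left(7 \right)} + k{\left(5 \right)}\right) 895 = \left(0 + 5\right) 895 = 5 \cdot 895 = 4475$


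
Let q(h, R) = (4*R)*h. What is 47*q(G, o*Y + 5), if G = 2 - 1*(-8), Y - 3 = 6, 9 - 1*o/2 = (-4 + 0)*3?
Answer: 720040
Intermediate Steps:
o = 42 (o = 18 - 2*(-4 + 0)*3 = 18 - (-8)*3 = 18 - 2*(-12) = 18 + 24 = 42)
Y = 9 (Y = 3 + 6 = 9)
G = 10 (G = 2 + 8 = 10)
q(h, R) = 4*R*h
47*q(G, o*Y + 5) = 47*(4*(42*9 + 5)*10) = 47*(4*(378 + 5)*10) = 47*(4*383*10) = 47*15320 = 720040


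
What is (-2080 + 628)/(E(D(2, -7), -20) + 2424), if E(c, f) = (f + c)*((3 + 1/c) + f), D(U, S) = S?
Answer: -847/1684 ≈ -0.50297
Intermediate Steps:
E(c, f) = (c + f)*(3 + f + 1/c) (E(c, f) = (c + f)*((3 + 1/c) + f) = (c + f)*(3 + f + 1/c))
(-2080 + 628)/(E(D(2, -7), -20) + 2424) = (-2080 + 628)/((1 + (-20)**2 + 3*(-7) + 3*(-20) - 7*(-20) - 20/(-7)) + 2424) = -1452/((1 + 400 - 21 - 60 + 140 - 20*(-1/7)) + 2424) = -1452/((1 + 400 - 21 - 60 + 140 + 20/7) + 2424) = -1452/(3240/7 + 2424) = -1452/20208/7 = -1452*7/20208 = -847/1684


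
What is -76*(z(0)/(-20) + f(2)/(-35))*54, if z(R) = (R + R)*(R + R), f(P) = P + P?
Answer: 16416/35 ≈ 469.03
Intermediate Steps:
f(P) = 2*P
z(R) = 4*R² (z(R) = (2*R)*(2*R) = 4*R²)
-76*(z(0)/(-20) + f(2)/(-35))*54 = -76*((4*0²)/(-20) + (2*2)/(-35))*54 = -76*((4*0)*(-1/20) + 4*(-1/35))*54 = -76*(0*(-1/20) - 4/35)*54 = -76*(0 - 4/35)*54 = -76*(-4/35)*54 = (304/35)*54 = 16416/35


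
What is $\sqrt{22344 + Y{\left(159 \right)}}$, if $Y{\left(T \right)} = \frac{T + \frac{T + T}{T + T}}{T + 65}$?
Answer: $\frac{\sqrt{1094891}}{7} \approx 149.48$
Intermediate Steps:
$Y{\left(T \right)} = \frac{1 + T}{65 + T}$ ($Y{\left(T \right)} = \frac{T + \frac{2 T}{2 T}}{65 + T} = \frac{T + 2 T \frac{1}{2 T}}{65 + T} = \frac{T + 1}{65 + T} = \frac{1 + T}{65 + T}$)
$\sqrt{22344 + Y{\left(159 \right)}} = \sqrt{22344 + \frac{1 + 159}{65 + 159}} = \sqrt{22344 + \frac{1}{224} \cdot 160} = \sqrt{22344 + \frac{5}{7}} = \sqrt{\frac{156413}{7}} = \frac{\sqrt{1094891}}{7}$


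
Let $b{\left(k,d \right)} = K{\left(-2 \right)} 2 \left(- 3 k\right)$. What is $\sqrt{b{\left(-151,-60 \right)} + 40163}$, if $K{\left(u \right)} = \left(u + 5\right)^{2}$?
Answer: $\sqrt{48317} \approx 219.81$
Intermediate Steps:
$K{\left(u \right)} = \left(5 + u\right)^{2}$
$b{\left(k,d \right)} = - 54 k$ ($b{\left(k,d \right)} = \left(5 - 2\right)^{2} \cdot 2 \left(- 3 k\right) = 3^{2} \cdot 2 \left(- 3 k\right) = 9 \cdot 2 \left(- 3 k\right) = 18 \left(- 3 k\right) = - 54 k$)
$\sqrt{b{\left(-151,-60 \right)} + 40163} = \sqrt{\left(-54\right) \left(-151\right) + 40163} = \sqrt{8154 + 40163} = \sqrt{48317}$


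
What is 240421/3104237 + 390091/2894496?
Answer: 1906832538383/8985201579552 ≈ 0.21222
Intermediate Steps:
240421/3104237 + 390091/2894496 = 1906832538383/8985201579552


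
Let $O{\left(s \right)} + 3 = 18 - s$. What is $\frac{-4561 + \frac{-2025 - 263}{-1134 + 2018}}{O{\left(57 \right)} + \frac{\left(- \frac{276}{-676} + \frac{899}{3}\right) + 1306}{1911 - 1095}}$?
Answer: $\frac{236001402}{2070203} \approx 114.0$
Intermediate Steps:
$O{\left(s \right)} = 15 - s$ ($O{\left(s \right)} = -3 - \left(-18 + s\right) = 15 - s$)
$\frac{-4561 + \frac{-2025 - 263}{-1134 + 2018}}{O{\left(57 \right)} + \frac{\left(- \frac{276}{-676} + \frac{899}{3}\right) + 1306}{1911 - 1095}} = \frac{-4561 + \frac{-2025 - 263}{-1134 + 2018}}{\left(15 - 57\right) + \frac{\left(- \frac{276}{-676} + \frac{899}{3}\right) + 1306}{1911 - 1095}} = \frac{-4561 - \frac{2288}{884}}{\left(15 - 57\right) + \frac{\left(\left(-276\right) \left(- \frac{1}{676}\right) + 899 \cdot \frac{1}{3}\right) + 1306}{816}} = \frac{-4561 - \frac{44}{17}}{-42 + \left(\left(\frac{69}{169} + \frac{899}{3}\right) + 1306\right) \frac{1}{816}} = \frac{-4561 - \frac{44}{17}}{-42 + \left(\frac{152138}{507} + 1306\right) \frac{1}{816}} = - \frac{77581}{17 \left(-42 + \frac{814280}{507} \cdot \frac{1}{816}\right)} = - \frac{77581}{17 \left(-42 + \frac{101785}{51714}\right)} = - \frac{77581}{17 \left(- \frac{2070203}{51714}\right)} = \left(- \frac{77581}{17}\right) \left(- \frac{51714}{2070203}\right) = \frac{236001402}{2070203}$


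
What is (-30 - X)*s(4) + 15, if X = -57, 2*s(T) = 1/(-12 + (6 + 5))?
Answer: 3/2 ≈ 1.5000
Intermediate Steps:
s(T) = -1/2 (s(T) = 1/(2*(-12 + (6 + 5))) = 1/(2*(-12 + 11)) = (1/2)/(-1) = (1/2)*(-1) = -1/2)
(-30 - X)*s(4) + 15 = (-30 - 1*(-57))*(-1/2) + 15 = (-30 + 57)*(-1/2) + 15 = 27*(-1/2) + 15 = -27/2 + 15 = 3/2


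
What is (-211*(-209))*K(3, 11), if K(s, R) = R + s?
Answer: 617386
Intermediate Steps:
(-211*(-209))*K(3, 11) = (-211*(-209))*(11 + 3) = 44099*14 = 617386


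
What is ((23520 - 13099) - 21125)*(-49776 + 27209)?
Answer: 241557168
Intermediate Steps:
((23520 - 13099) - 21125)*(-49776 + 27209) = (10421 - 21125)*(-22567) = -10704*(-22567) = 241557168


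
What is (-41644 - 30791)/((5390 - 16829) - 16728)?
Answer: 24145/9389 ≈ 2.5716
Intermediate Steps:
(-41644 - 30791)/((5390 - 16829) - 16728) = -72435/(-11439 - 16728) = -72435/(-28167) = -72435*(-1/28167) = 24145/9389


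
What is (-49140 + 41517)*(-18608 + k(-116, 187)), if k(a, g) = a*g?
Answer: 307206900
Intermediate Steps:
(-49140 + 41517)*(-18608 + k(-116, 187)) = (-49140 + 41517)*(-18608 - 116*187) = -7623*(-18608 - 21692) = -7623*(-40300) = 307206900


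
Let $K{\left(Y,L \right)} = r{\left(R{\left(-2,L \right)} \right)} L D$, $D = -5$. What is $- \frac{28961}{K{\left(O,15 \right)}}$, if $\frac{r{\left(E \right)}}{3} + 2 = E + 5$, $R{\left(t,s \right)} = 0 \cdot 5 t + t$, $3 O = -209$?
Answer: $\frac{28961}{225} \approx 128.72$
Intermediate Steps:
$O = - \frac{209}{3}$ ($O = \frac{1}{3} \left(-209\right) = - \frac{209}{3} \approx -69.667$)
$R{\left(t,s \right)} = t$ ($R{\left(t,s \right)} = 0 t + t = 0 + t = t$)
$r{\left(E \right)} = 9 + 3 E$ ($r{\left(E \right)} = -6 + 3 \left(E + 5\right) = -6 + 3 \left(5 + E\right) = -6 + \left(15 + 3 E\right) = 9 + 3 E$)
$K{\left(Y,L \right)} = - 15 L$ ($K{\left(Y,L \right)} = \left(9 + 3 \left(-2\right)\right) L \left(-5\right) = \left(9 - 6\right) L \left(-5\right) = 3 L \left(-5\right) = - 15 L$)
$- \frac{28961}{K{\left(O,15 \right)}} = - \frac{28961}{\left(-15\right) 15} = - \frac{28961}{-225} = \left(-28961\right) \left(- \frac{1}{225}\right) = \frac{28961}{225}$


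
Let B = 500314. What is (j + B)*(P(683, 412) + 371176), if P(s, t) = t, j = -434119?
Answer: 24597267660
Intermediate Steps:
(j + B)*(P(683, 412) + 371176) = (-434119 + 500314)*(412 + 371176) = 66195*371588 = 24597267660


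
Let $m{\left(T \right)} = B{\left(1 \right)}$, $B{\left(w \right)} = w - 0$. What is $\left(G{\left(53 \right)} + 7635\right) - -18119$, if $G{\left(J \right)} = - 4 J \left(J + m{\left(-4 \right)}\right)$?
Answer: $14306$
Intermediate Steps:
$B{\left(w \right)} = w$ ($B{\left(w \right)} = w + 0 = w$)
$m{\left(T \right)} = 1$
$G{\left(J \right)} = - 4 J \left(1 + J\right)$ ($G{\left(J \right)} = - 4 J \left(J + 1\right) = - 4 J \left(1 + J\right)$)
$\left(G{\left(53 \right)} + 7635\right) - -18119 = \left(\left(-4\right) 53 \left(1 + 53\right) + 7635\right) - -18119 = \left(\left(-4\right) 53 \cdot 54 + 7635\right) + 18119 = \left(-11448 + 7635\right) + 18119 = -3813 + 18119 = 14306$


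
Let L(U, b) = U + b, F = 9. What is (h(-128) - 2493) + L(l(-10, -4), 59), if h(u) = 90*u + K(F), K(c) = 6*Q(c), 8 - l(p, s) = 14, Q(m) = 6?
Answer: -13924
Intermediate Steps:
l(p, s) = -6 (l(p, s) = 8 - 1*14 = 8 - 14 = -6)
K(c) = 36 (K(c) = 6*6 = 36)
h(u) = 36 + 90*u (h(u) = 90*u + 36 = 36 + 90*u)
(h(-128) - 2493) + L(l(-10, -4), 59) = ((36 + 90*(-128)) - 2493) + (-6 + 59) = ((36 - 11520) - 2493) + 53 = (-11484 - 2493) + 53 = -13977 + 53 = -13924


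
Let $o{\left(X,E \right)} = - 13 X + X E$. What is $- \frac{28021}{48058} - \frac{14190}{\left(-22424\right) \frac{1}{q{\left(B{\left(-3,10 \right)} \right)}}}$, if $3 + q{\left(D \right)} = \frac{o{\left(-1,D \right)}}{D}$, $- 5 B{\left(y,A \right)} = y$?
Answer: $\frac{2854829279}{269413148} \approx 10.596$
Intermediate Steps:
$B{\left(y,A \right)} = - \frac{y}{5}$
$o{\left(X,E \right)} = - 13 X + E X$
$q{\left(D \right)} = -3 + \frac{13 - D}{D}$ ($q{\left(D \right)} = -3 + \frac{\left(-1\right) \left(-13 + D\right)}{D} = -3 + \frac{13 - D}{D}$)
$- \frac{28021}{48058} - \frac{14190}{\left(-22424\right) \frac{1}{q{\left(B{\left(-3,10 \right)} \right)}}} = - \frac{28021}{48058} - \frac{14190}{\left(-22424\right) \frac{1}{-4 + \frac{13}{\left(- \frac{1}{5}\right) \left(-3\right)}}} = \left(-28021\right) \frac{1}{48058} - \frac{14190}{\left(-22424\right) \frac{1}{-4 + \frac{13}{\frac{3}{5}}}} = - \frac{28021}{48058} - \frac{14190}{\left(-22424\right) \frac{1}{-4 + 13 \cdot \frac{5}{3}}} = - \frac{28021}{48058} - \frac{14190}{\left(-22424\right) \frac{1}{-4 + \frac{65}{3}}} = - \frac{28021}{48058} - \frac{14190}{\left(-22424\right) \frac{1}{\frac{53}{3}}} = - \frac{28021}{48058} - \frac{14190}{\left(-22424\right) \frac{3}{53}} = - \frac{28021}{48058} - \frac{14190}{- \frac{67272}{53}} = - \frac{28021}{48058} - - \frac{125345}{11212} = - \frac{28021}{48058} + \frac{125345}{11212} = \frac{2854829279}{269413148}$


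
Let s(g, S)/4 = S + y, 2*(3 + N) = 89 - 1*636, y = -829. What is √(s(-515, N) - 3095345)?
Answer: I*√3099767 ≈ 1760.6*I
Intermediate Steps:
N = -553/2 (N = -3 + (89 - 1*636)/2 = -3 + (89 - 636)/2 = -3 + (½)*(-547) = -3 - 547/2 = -553/2 ≈ -276.50)
s(g, S) = -3316 + 4*S (s(g, S) = 4*(S - 829) = 4*(-829 + S) = -3316 + 4*S)
√(s(-515, N) - 3095345) = √((-3316 + 4*(-553/2)) - 3095345) = √((-3316 - 1106) - 3095345) = √(-4422 - 3095345) = √(-3099767) = I*√3099767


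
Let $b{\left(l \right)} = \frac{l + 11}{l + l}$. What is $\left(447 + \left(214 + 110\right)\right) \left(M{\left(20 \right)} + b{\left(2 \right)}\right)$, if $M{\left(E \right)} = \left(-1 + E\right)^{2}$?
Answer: $\frac{1123347}{4} \approx 2.8084 \cdot 10^{5}$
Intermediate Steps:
$b{\left(l \right)} = \frac{11 + l}{2 l}$
$\left(447 + \left(214 + 110\right)\right) \left(M{\left(20 \right)} + b{\left(2 \right)}\right) = \left(447 + \left(214 + 110\right)\right) \left(\left(-1 + 20\right)^{2} + \frac{11 + 2}{2 \cdot 2}\right) = \left(447 + 324\right) \left(19^{2} + \frac{1}{2} \cdot \frac{1}{2} \cdot 13\right) = 771 \left(361 + \frac{13}{4}\right) = 771 \cdot \frac{1457}{4} = \frac{1123347}{4}$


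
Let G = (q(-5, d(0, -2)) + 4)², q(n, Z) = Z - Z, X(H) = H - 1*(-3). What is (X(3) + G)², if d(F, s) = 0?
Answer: 484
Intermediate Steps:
X(H) = 3 + H (X(H) = H + 3 = 3 + H)
q(n, Z) = 0
G = 16 (G = (0 + 4)² = 4² = 16)
(X(3) + G)² = ((3 + 3) + 16)² = (6 + 16)² = 22² = 484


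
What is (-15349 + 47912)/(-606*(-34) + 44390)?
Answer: 32563/64994 ≈ 0.50102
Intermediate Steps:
(-15349 + 47912)/(-606*(-34) + 44390) = 32563/(20604 + 44390) = 32563/64994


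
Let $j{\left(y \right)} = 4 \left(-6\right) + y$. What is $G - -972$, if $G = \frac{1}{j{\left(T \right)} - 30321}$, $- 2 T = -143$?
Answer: $\frac{58851682}{60547} \approx 972.0$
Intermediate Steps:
$T = \frac{143}{2}$ ($T = \left(- \frac{1}{2}\right) \left(-143\right) = \frac{143}{2} \approx 71.5$)
$j{\left(y \right)} = -24 + y$
$G = - \frac{2}{60547}$ ($G = \frac{1}{\left(-24 + \frac{143}{2}\right) - 30321} = \frac{1}{\frac{95}{2} - 30321} = \frac{1}{- \frac{60547}{2}} = - \frac{2}{60547} \approx -3.3032 \cdot 10^{-5}$)
$G - -972 = - \frac{2}{60547} - -972 = - \frac{2}{60547} + \left(-19431 + 20403\right) = - \frac{2}{60547} + 972 = \frac{58851682}{60547}$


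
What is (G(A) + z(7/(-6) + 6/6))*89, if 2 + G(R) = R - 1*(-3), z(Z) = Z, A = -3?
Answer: -1157/6 ≈ -192.83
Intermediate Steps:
G(R) = 1 + R (G(R) = -2 + (R - 1*(-3)) = -2 + (R + 3) = -2 + (3 + R) = 1 + R)
(G(A) + z(7/(-6) + 6/6))*89 = ((1 - 3) + (7/(-6) + 6/6))*89 = (-2 + (7*(-⅙) + 6*(⅙)))*89 = (-2 + (-7/6 + 1))*89 = (-2 - ⅙)*89 = -13/6*89 = -1157/6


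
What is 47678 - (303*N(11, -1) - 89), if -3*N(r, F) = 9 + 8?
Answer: 49484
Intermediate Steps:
N(r, F) = -17/3 (N(r, F) = -(9 + 8)/3 = -1/3*17 = -17/3)
47678 - (303*N(11, -1) - 89) = 47678 - (303*(-17/3) - 89) = 47678 - (-1717 - 89) = 47678 - 1*(-1806) = 47678 + 1806 = 49484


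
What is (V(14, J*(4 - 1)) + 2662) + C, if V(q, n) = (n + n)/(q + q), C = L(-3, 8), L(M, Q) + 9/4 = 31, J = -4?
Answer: 75317/28 ≈ 2689.9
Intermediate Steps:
L(M, Q) = 115/4 (L(M, Q) = -9/4 + 31 = 115/4)
C = 115/4 ≈ 28.750
V(q, n) = n/q (V(q, n) = (2*n)/((2*q)) = (2*n)*(1/(2*q)) = n/q)
(V(14, J*(4 - 1)) + 2662) + C = (-4*(4 - 1)/14 + 2662) + 115/4 = (-4*3*(1/14) + 2662) + 115/4 = (-12*1/14 + 2662) + 115/4 = (-6/7 + 2662) + 115/4 = 18628/7 + 115/4 = 75317/28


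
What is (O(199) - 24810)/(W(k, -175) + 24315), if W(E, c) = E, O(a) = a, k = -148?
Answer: -24611/24167 ≈ -1.0184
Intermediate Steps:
(O(199) - 24810)/(W(k, -175) + 24315) = (199 - 24810)/(-148 + 24315) = -24611/24167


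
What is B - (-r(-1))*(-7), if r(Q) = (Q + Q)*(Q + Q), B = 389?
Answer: 361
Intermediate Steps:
r(Q) = 4*Q² (r(Q) = (2*Q)*(2*Q) = 4*Q²)
B - (-r(-1))*(-7) = 389 - (-4*(-1)²)*(-7) = 389 - (-4)*(-7) = 389 - 1*28 = 389 - 28 = 361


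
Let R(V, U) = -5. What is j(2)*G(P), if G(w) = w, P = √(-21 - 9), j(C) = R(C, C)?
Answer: -5*I*√30 ≈ -27.386*I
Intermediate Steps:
j(C) = -5
P = I*√30 (P = √(-30) = I*√30 ≈ 5.4772*I)
j(2)*G(P) = -5*I*√30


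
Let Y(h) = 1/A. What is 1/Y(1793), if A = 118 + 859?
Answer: 977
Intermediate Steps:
A = 977
Y(h) = 1/977
1/Y(1793) = 1/(1/977) = 977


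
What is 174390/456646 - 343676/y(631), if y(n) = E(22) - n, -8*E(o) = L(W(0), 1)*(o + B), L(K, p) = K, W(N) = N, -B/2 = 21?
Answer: 78524155393/144071813 ≈ 545.04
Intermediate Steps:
B = -42 (B = -2*21 = -42)
E(o) = 0 (E(o) = -0*(o - 42) = -0*(-42 + o) = -⅛*0 = 0)
y(n) = -n (y(n) = 0 - n = -n)
174390/456646 - 343676/y(631) = 174390/456646 - 343676/((-1*631)) = 174390*(1/456646) - 343676/(-631) = 87195/228323 - 343676*(-1/631) = 87195/228323 + 343676/631 = 78524155393/144071813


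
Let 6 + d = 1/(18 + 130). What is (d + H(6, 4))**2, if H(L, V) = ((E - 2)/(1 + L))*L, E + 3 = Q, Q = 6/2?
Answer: 63760225/1073296 ≈ 59.406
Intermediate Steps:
Q = 3 (Q = 6*(1/2) = 3)
E = 0 (E = -3 + 3 = 0)
d = -887/148 (d = -6 + 1/(18 + 130) = -6 + 1/148 = -887/148 ≈ -5.9932)
H(L, V) = -2*L/(1 + L) (H(L, V) = ((0 - 2)/(1 + L))*L = (-2/(1 + L))*L = -2*L/(1 + L))
(d + H(6, 4))**2 = (-887/148 - 2*6/(1 + 6))**2 = (-887/148 - 2*6/7)**2 = (-887/148 - 2*6*1/7)**2 = (-887/148 - 12/7)**2 = (-7985/1036)**2 = 63760225/1073296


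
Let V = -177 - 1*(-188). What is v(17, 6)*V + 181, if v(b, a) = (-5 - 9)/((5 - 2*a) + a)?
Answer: 335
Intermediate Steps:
v(b, a) = -14/(5 - a)
V = 11 (V = -177 + 188 = 11)
v(17, 6)*V + 181 = (14/(-5 + 6))*11 + 181 = (14/1)*11 + 181 = (14*1)*11 + 181 = 14*11 + 181 = 154 + 181 = 335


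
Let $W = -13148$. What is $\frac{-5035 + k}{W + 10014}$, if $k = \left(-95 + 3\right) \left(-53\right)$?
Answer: $\frac{159}{3134} \approx 0.050734$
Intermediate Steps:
$k = 4876$ ($k = \left(-92\right) \left(-53\right) = 4876$)
$\frac{-5035 + k}{W + 10014} = \frac{-5035 + 4876}{-13148 + 10014} = - \frac{159}{-3134} = \left(-159\right) \left(- \frac{1}{3134}\right) = \frac{159}{3134}$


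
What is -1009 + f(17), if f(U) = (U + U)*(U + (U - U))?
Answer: -431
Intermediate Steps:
f(U) = 2*U² (f(U) = (2*U)*(U + 0) = (2*U)*U = 2*U²)
-1009 + f(17) = -1009 + 2*17² = -1009 + 2*289 = -1009 + 578 = -431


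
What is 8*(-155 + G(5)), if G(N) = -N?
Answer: -1280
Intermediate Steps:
8*(-155 + G(5)) = 8*(-155 - 1*5) = 8*(-155 - 5) = 8*(-160) = -1280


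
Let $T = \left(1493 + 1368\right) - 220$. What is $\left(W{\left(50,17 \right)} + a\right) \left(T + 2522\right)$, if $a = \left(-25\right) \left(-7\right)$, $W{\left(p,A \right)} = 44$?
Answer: $1130697$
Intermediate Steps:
$a = 175$
$T = 2641$ ($T = 2861 - 220 = 2641$)
$\left(W{\left(50,17 \right)} + a\right) \left(T + 2522\right) = \left(44 + 175\right) \left(2641 + 2522\right) = 219 \cdot 5163 = 1130697$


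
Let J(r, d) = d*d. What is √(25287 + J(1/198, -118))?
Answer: √39211 ≈ 198.02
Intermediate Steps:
J(r, d) = d²
√(25287 + J(1/198, -118)) = √(25287 + (-118)²) = √(25287 + 13924) = √39211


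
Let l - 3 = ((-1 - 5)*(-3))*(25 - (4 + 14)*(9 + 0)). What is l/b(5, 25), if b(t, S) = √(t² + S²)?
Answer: -2463*√26/130 ≈ -96.607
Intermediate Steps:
b(t, S) = √(S² + t²)
l = -2463 (l = 3 + ((-1 - 5)*(-3))*(25 - (4 + 14)*(9 + 0)) = 3 + (-6*(-3))*(25 - 18*9) = 3 + 18*(25 - 1*162) = 3 + 18*(25 - 162) = 3 + 18*(-137) = 3 - 2466 = -2463)
l/b(5, 25) = -2463/√(25² + 5²) = -2463/√(625 + 25) = -2463*√26/130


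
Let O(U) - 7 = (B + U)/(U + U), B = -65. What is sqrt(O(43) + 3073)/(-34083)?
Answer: -sqrt(5694447)/1465569 ≈ -0.0016282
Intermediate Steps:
O(U) = 7 + (-65 + U)/(2*U) (O(U) = 7 + (-65 + U)/(U + U) = 7 + (-65 + U)/((2*U)) = 7 + (-65 + U)*(1/(2*U)) = 7 + (-65 + U)/(2*U))
sqrt(O(43) + 3073)/(-34083) = sqrt((5/2)*(-13 + 3*43)/43 + 3073)/(-34083) = sqrt((5/2)*(1/43)*(-13 + 129) + 3073)*(-1/34083) = sqrt((5/2)*(1/43)*116 + 3073)*(-1/34083) = sqrt(290/43 + 3073)*(-1/34083) = sqrt(132429/43)*(-1/34083) = (sqrt(5694447)/43)*(-1/34083) = -sqrt(5694447)/1465569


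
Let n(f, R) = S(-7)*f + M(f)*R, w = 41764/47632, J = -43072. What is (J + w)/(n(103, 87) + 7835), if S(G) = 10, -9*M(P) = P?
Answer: -1538672805/281124064 ≈ -5.4733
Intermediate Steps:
M(P) = -P/9
w = 10441/11908 (w = 41764*(1/47632) = 10441/11908 ≈ 0.87681)
n(f, R) = 10*f - R*f/9 (n(f, R) = 10*f + (-f/9)*R = 10*f - R*f/9)
(J + w)/(n(103, 87) + 7835) = (-43072 + 10441/11908)/((1/9)*103*(90 - 1*87) + 7835) = -512890935/(11908*((1/9)*103*(90 - 87) + 7835)) = -512890935/(11908*((1/9)*103*3 + 7835)) = -512890935/(11908*(103/3 + 7835)) = -512890935/(11908*23608/3) = -512890935/11908*3/23608 = -1538672805/281124064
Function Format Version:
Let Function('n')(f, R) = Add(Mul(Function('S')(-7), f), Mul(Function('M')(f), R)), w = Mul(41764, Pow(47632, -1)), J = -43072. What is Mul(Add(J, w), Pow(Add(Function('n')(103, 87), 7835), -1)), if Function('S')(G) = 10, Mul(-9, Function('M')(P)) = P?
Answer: Rational(-1538672805, 281124064) ≈ -5.4733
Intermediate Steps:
Function('M')(P) = Mul(Rational(-1, 9), P)
w = Rational(10441, 11908) (w = Mul(41764, Rational(1, 47632)) = Rational(10441, 11908) ≈ 0.87681)
Function('n')(f, R) = Add(Mul(10, f), Mul(Rational(-1, 9), R, f)) (Function('n')(f, R) = Add(Mul(10, f), Mul(Mul(Rational(-1, 9), f), R)) = Add(Mul(10, f), Mul(Rational(-1, 9), R, f)))
Mul(Add(J, w), Pow(Add(Function('n')(103, 87), 7835), -1)) = Mul(Add(-43072, Rational(10441, 11908)), Pow(Add(Mul(Rational(1, 9), 103, Add(90, Mul(-1, 87))), 7835), -1)) = Mul(Rational(-512890935, 11908), Pow(Add(Mul(Rational(1, 9), 103, Add(90, -87)), 7835), -1)) = Mul(Rational(-512890935, 11908), Pow(Add(Mul(Rational(1, 9), 103, 3), 7835), -1)) = Mul(Rational(-512890935, 11908), Pow(Add(Rational(103, 3), 7835), -1)) = Mul(Rational(-512890935, 11908), Pow(Rational(23608, 3), -1)) = Mul(Rational(-512890935, 11908), Rational(3, 23608)) = Rational(-1538672805, 281124064)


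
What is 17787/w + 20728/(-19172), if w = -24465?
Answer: -10096701/5583845 ≈ -1.8082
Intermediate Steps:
17787/w + 20728/(-19172) = 17787/(-24465) + 20728/(-19172) = 17787*(-1/24465) + 20728*(-1/19172) = -847/1165 - 5182/4793 = -10096701/5583845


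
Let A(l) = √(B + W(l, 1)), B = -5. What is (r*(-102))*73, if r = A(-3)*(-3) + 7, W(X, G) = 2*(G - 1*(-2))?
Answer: -29784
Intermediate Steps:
W(X, G) = 4 + 2*G (W(X, G) = 2*(G + 2) = 2*(2 + G) = 4 + 2*G)
A(l) = 1 (A(l) = √(-5 + (4 + 2*1)) = √(-5 + (4 + 2)) = √(-5 + 6) = √1 = 1)
r = 4 (r = 1*(-3) + 7 = -3 + 7 = 4)
(r*(-102))*73 = (4*(-102))*73 = -408*73 = -29784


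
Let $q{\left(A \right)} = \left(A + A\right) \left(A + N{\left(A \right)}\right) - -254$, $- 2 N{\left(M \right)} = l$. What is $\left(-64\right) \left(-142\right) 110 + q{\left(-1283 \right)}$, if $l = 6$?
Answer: $4299810$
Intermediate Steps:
$N{\left(M \right)} = -3$ ($N{\left(M \right)} = \left(- \frac{1}{2}\right) 6 = -3$)
$q{\left(A \right)} = 254 + 2 A \left(-3 + A\right)$ ($q{\left(A \right)} = \left(A + A\right) \left(A - 3\right) - -254 = 2 A \left(-3 + A\right) + 254 = 254 + 2 A \left(-3 + A\right)$)
$\left(-64\right) \left(-142\right) 110 + q{\left(-1283 \right)} = \left(-64\right) \left(-142\right) 110 + \left(254 - -7698 + 2 \left(-1283\right)^{2}\right) = 9088 \cdot 110 + \left(254 + 7698 + 2 \cdot 1646089\right) = 999680 + \left(254 + 7698 + 3292178\right) = 999680 + 3300130 = 4299810$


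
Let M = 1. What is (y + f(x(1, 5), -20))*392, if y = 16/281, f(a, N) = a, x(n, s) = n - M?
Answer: 6272/281 ≈ 22.320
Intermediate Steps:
x(n, s) = -1 + n (x(n, s) = n - 1*1 = n - 1 = -1 + n)
y = 16/281 (y = 16*(1/281) = 16/281 ≈ 0.056939)
(y + f(x(1, 5), -20))*392 = (16/281 + (-1 + 1))*392 = (16/281 + 0)*392 = (16/281)*392 = 6272/281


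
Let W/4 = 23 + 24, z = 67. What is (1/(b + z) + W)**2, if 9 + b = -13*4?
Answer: 1274641/36 ≈ 35407.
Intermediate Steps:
b = -61 (b = -9 - 13*4 = -9 - 52 = -61)
W = 188 (W = 4*(23 + 24) = 4*47 = 188)
(1/(b + z) + W)**2 = (1/(-61 + 67) + 188)**2 = (1/6 + 188)**2 = (1129/6)**2 = 1274641/36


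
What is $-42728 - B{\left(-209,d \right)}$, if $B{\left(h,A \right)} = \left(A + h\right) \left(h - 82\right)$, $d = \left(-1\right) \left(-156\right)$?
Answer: $-58151$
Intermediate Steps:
$d = 156$
$B{\left(h,A \right)} = \left(-82 + h\right) \left(A + h\right)$ ($B{\left(h,A \right)} = \left(A + h\right) \left(-82 + h\right) = \left(-82 + h\right) \left(A + h\right)$)
$-42728 - B{\left(-209,d \right)} = -42728 - \left(\left(-209\right)^{2} - 12792 - -17138 + 156 \left(-209\right)\right) = -42728 - \left(43681 - 12792 + 17138 - 32604\right) = -42728 - 15423 = -58151$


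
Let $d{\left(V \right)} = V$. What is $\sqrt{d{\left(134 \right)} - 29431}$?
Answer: $i \sqrt{29297} \approx 171.16 i$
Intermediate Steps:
$\sqrt{d{\left(134 \right)} - 29431} = \sqrt{134 - 29431} = \sqrt{-29297} = i \sqrt{29297}$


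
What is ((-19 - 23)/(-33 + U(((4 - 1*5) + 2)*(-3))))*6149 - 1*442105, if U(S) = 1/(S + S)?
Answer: -86429347/199 ≈ -4.3432e+5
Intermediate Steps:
U(S) = 1/(2*S)
((-19 - 23)/(-33 + U(((4 - 1*5) + 2)*(-3))))*6149 - 1*442105 = ((-19 - 23)/(-33 + 1/(2*((((4 - 1*5) + 2)*(-3))))))*6149 - 1*442105 = -42/(-33 + 1/(2*((((4 - 5) + 2)*(-3)))))*6149 - 442105 = -42/(-33 + 1/(2*(((-1 + 2)*(-3)))))*6149 - 442105 = -42/(-33 + 1/(2*((1*(-3)))))*6149 - 442105 = -42/(-33 + (½)/(-3))*6149 - 442105 = -42/(-33 + (½)*(-⅓))*6149 - 442105 = -42/(-33 - ⅙)*6149 - 442105 = -42/(-199/6)*6149 - 442105 = -42*(-6/199)*6149 - 442105 = (252/199)*6149 - 442105 = 1549548/199 - 442105 = -86429347/199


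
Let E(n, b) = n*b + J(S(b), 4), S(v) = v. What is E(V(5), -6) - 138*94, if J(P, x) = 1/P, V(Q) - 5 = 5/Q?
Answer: -78049/6 ≈ -13008.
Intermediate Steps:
V(Q) = 5 + 5/Q
E(n, b) = 1/b + b*n (E(n, b) = n*b + 1/b = b*n + 1/b = 1/b + b*n)
E(V(5), -6) - 138*94 = (1/(-6) - 6*(5 + 5/5)) - 138*94 = (-1/6 - 6*(5 + 5*(1/5))) - 12972 = (-1/6 - 6*(5 + 1)) - 12972 = (-1/6 - 6*6) - 12972 = (-1/6 - 36) - 12972 = -217/6 - 12972 = -78049/6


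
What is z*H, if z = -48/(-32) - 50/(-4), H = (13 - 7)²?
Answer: 504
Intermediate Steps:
H = 36 (H = 6² = 36)
z = 14 (z = -48*(-1/32) - 50*(-¼) = 3/2 + 25/2 = 14)
z*H = 14*36 = 504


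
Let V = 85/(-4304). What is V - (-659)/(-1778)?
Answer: -1493733/3826256 ≈ -0.39039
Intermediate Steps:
V = -85/4304 (V = 85*(-1/4304) = -85/4304 ≈ -0.019749)
V - (-659)/(-1778) = -85/4304 - (-659)/(-1778) = -85/4304 - (-659)*(-1)/1778 = -85/4304 - 1*659/1778 = -85/4304 - 659/1778 = -1493733/3826256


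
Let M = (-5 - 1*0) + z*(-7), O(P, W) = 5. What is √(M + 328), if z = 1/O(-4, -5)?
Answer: 2*√2010/5 ≈ 17.933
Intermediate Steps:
z = ⅕ (z = 1/5 = 1*(⅕) = ⅕ ≈ 0.20000)
M = -32/5 (M = (-5 - 1*0) + (⅕)*(-7) = (-5 + 0) - 7/5 = -5 - 7/5 = -32/5 ≈ -6.4000)
√(M + 328) = √(-32/5 + 328) = √(1608/5) = 2*√2010/5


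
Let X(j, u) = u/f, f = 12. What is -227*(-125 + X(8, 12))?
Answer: 28148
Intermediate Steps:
X(j, u) = u/12
-227*(-125 + X(8, 12)) = -227*(-125 + (1/12)*12) = -227*(-125 + 1) = -227*(-124) = 28148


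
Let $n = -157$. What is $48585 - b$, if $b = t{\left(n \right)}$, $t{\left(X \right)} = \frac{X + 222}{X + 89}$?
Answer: $\frac{3303845}{68} \approx 48586.0$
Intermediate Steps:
$t{\left(X \right)} = \frac{222 + X}{89 + X}$
$b = - \frac{65}{68}$ ($b = \frac{222 - 157}{89 - 157} = \frac{1}{-68} \cdot 65 = \left(- \frac{1}{68}\right) 65 = - \frac{65}{68} \approx -0.95588$)
$48585 - b = 48585 - - \frac{65}{68} = 48585 + \frac{65}{68} = \frac{3303845}{68}$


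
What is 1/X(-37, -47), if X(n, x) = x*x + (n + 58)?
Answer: 1/2230 ≈ 0.00044843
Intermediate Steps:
X(n, x) = 58 + n + x² (X(n, x) = x² + (58 + n) = 58 + n + x²)
1/X(-37, -47) = 1/(58 - 37 + (-47)²) = 1/(58 - 37 + 2209) = 1/2230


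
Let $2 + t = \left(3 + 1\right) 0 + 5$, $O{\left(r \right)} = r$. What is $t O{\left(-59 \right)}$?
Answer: $-177$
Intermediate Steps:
$t = 3$ ($t = -2 + \left(\left(3 + 1\right) 0 + 5\right) = -2 + \left(4 \cdot 0 + 5\right) = -2 + \left(0 + 5\right) = -2 + 5 = 3$)
$t O{\left(-59 \right)} = 3 \left(-59\right) = -177$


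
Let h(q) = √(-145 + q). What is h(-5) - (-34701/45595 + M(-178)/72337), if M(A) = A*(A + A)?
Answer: -379097723/3298205515 + 5*I*√6 ≈ -0.11494 + 12.247*I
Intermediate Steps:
M(A) = 2*A² (M(A) = A*(2*A) = 2*A²)
h(-5) - (-34701/45595 + M(-178)/72337) = √(-145 - 5) - (-34701/45595 + (2*(-178)²)/72337) = √(-150) - (-34701*1/45595 + (2*31684)*(1/72337)) = 5*I*√6 - (-34701/45595 + 63368*(1/72337)) = 5*I*√6 - (-34701/45595 + 63368/72337) = 5*I*√6 - 1*379097723/3298205515 = 5*I*√6 - 379097723/3298205515 = -379097723/3298205515 + 5*I*√6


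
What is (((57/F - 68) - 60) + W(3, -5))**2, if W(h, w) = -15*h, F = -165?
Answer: 90897156/3025 ≈ 30049.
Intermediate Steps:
(((57/F - 68) - 60) + W(3, -5))**2 = (((57/(-165) - 68) - 60) - 15*3)**2 = (((57*(-1/165) - 68) - 60) - 45)**2 = (((-19/55 - 68) - 60) - 45)**2 = ((-3759/55 - 60) - 45)**2 = (-7059/55 - 45)**2 = (-9534/55)**2 = 90897156/3025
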